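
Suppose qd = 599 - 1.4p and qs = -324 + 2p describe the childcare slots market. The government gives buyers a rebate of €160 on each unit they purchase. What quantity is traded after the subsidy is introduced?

q' = 5962/17

Pre-subsidy: 599 - 1.4p = -324 + 2p gives p* = 4615/17, q* = 3722/17.
With the rebate, buyers effectively pay pb = ps − 160, where ps is the price sellers receive.
Demand in terms of ps becomes qd = 599 − 1.4(ps − 160) = 823 - 1.4ps. Setting this equal to supply: 823 - 1.4ps = -324 + 2ps, so ps = 5735/17.
Buyers pay pb = 5735/17 − 160 = 3015/17; q' = -324 + 2·(5735/17) = 5962/17.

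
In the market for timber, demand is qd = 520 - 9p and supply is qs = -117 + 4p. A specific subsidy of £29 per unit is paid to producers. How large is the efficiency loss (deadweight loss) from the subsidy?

Pre-subsidy: 520 - 9p = -117 + 4p gives p* = 49, q* = 79.
With the subsidy, sellers receive ps = pb + 29 for each unit, where pb is the price buyers pay.
Supply in terms of pb becomes qs = -117 + 4(pb + 29) = -1 + 4pb. Setting this equal to demand: 520 - 9pb = -1 + 4pb, so pb = 521/13.
Sellers receive ps = 521/13 + 29 = 898/13; q' = 520 − 9·(521/13) = 2071/13.
The subsidy expands output by 2071/13 − 79 = 1044/13 past the efficient level; on those units the gap between marginal cost and willingness to pay runs from 0 up to 29.
DWL = ½ × 29 × 1044/13 = 15138/13.

Deadweight loss = 15138/13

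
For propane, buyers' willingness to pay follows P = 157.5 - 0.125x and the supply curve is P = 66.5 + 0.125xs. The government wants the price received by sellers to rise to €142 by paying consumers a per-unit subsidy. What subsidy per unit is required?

At a seller price of 142, quantity supplied is -532 + 8·142 = 604.
Buyers absorb 604 only when they pay Pb = 157.5 − 0.125·604 = 82.
s = Ps − Pb = 142 − 82 = 60.

Required subsidy s = €60 per unit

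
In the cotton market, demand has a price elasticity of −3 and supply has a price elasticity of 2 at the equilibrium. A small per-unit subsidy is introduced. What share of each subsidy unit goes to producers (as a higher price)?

For a small subsidy around the equilibrium, the benefit split depends on the relative slopes, which at a point are proportional to the elasticities.
Buyer share = εs/(εs + |εd|) = 2/(2 + 3) = 0.4; seller share = |εd|/(εs + |εd|) = 0.6.
So producers capture 0.6 of the subsidy.

Producer share = 0.6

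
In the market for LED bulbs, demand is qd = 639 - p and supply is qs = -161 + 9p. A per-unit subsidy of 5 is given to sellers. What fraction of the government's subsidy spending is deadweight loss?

Pre-subsidy: 639 - p = -161 + 9p gives p* = 80, q* = 559.
With the subsidy, sellers receive ps = pb + 5 for each unit, where pb is the price buyers pay.
Supply in terms of pb becomes qs = -161 + 9(pb + 5) = -116 + 9pb. Setting this equal to demand: 639 - pb = -116 + 9pb, so pb = 75.5.
Sellers receive ps = 75.5 + 5 = 80.5; q' = 639 − 1·75.5 = 563.5.
ΔCS = ½(559 + 563.5)(80 − 75.5) = 2525.625; ΔPS = ½(559 + 563.5)(80.5 − 80) = 280.625.
Government spending = 5 × 563.5 = 2817.5.
DWL = ½ × 5 × (563.5 − 559) = 11.25; fraction = 11.25 / 2817.5 = 9/2254.

DWL / government spending = 9/2254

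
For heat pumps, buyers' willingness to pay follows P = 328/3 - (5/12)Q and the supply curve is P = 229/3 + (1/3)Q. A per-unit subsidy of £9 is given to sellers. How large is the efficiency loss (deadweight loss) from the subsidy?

Pre-subsidy: 328/3 - (5/12)Q = 229/3 + (1/3)Q gives Q* = 44 and P* = 91.
With the subsidy, sellers receive Ps = Pb + 9 for each unit, where Pb is the price buyers pay.
On the curves, Pb = 328/3 - (5/12)Q and Ps = 229/3 + (1/3)Q; the wedge Ps − Pb = 9 gives 229/3 + (1/3)Q − (328/3 - (5/12)Q) = 9, so Q' = 56.
Then Pb = 328/3 − (5/12)·56 = 86 and Ps = 229/3 + (1/3)·56 = 95.
The subsidy expands output by 56 − 44 = 12 past the efficient level; on those units the gap between marginal cost and willingness to pay runs from 0 up to 9.
DWL = ½ × 9 × 12 = 54.

Deadweight loss = £54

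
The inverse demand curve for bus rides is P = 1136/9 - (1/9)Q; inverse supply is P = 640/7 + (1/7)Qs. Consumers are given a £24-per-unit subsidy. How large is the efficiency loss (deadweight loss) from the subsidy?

Deadweight loss = £1134

Pre-subsidy: 1136/9 - (1/9)Q = 640/7 + (1/7)Q gives Q* = 137 and P* = 111.
With the rebate, buyers effectively pay Pb = Ps − 24, where Ps is the price sellers receive.
On the curves, Pb = 1136/9 - (1/9)Q and Ps = 640/7 + (1/7)Q; the wedge Ps − Pb = 24 gives 640/7 + (1/7)Q − (1136/9 - (1/9)Q) = 24, so Q' = 231.5.
Then Pb = 1136/9 − (1/9)·231.5 = 100.5 and Ps = 640/7 + (1/7)·231.5 = 124.5.
The subsidy expands output by 231.5 − 137 = 94.5 past the efficient level; on those units the gap between marginal cost and willingness to pay runs from 0 up to 24.
DWL = ½ × 24 × 94.5 = 1134.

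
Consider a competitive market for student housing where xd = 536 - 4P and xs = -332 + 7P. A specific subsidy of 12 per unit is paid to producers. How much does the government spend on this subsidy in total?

Pre-subsidy: 536 - 4P = -332 + 7P gives P* = 868/11, x* = 2424/11.
With the subsidy, sellers receive Ps = Pb + 12 for each unit, where Pb is the price buyers pay.
Supply in terms of Pb becomes xs = -332 + 7(Pb + 12) = -248 + 7Pb. Setting this equal to demand: 536 - 4Pb = -248 + 7Pb, so Pb = 784/11.
Sellers receive Ps = 784/11 + 12 = 916/11; x' = 536 − 4·(784/11) = 2760/11.
Government outlay = subsidy × quantity = 12 × 2760/11 = 33120/11.

Government cost = 33120/11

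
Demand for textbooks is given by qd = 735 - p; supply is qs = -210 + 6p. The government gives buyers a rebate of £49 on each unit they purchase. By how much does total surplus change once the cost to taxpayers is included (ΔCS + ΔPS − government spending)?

Pre-subsidy: 735 - p = -210 + 6p gives p* = 135, q* = 600.
With the rebate, buyers effectively pay pb = ps − 49, where ps is the price sellers receive.
Demand in terms of ps becomes qd = 735 − 1(ps − 49) = 784 - ps. Setting this equal to supply: 784 - ps = -210 + 6ps, so ps = 142.
Buyers pay pb = 142 − 49 = 93; q' = -210 + 6·142 = 642.
ΔCS = ½(600 + 642)(135 − 93) = 26082; ΔPS = ½(600 + 642)(142 − 135) = 4347.
Government spending = 49 × 642 = 31458.
Net change = 26082 + 4347 − 31458 = -1029. The loss equals the DWL triangle ½·49·42.

Net change in total surplus = -£1029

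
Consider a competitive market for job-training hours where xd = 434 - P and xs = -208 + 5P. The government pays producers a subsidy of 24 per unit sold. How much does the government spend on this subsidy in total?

Pre-subsidy: 434 - P = -208 + 5P gives P* = 107, x* = 327.
With the subsidy, sellers receive Ps = Pb + 24 for each unit, where Pb is the price buyers pay.
Supply in terms of Pb becomes xs = -208 + 5(Pb + 24) = -88 + 5Pb. Setting this equal to demand: 434 - Pb = -88 + 5Pb, so Pb = 87.
Sellers receive Ps = 87 + 24 = 111; x' = 434 − 1·87 = 347.
Government outlay = subsidy × quantity = 24 × 347 = 8328.

Government cost = 8328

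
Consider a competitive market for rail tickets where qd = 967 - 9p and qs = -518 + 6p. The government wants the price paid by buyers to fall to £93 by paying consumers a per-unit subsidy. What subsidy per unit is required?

At a buyer price of 93, quantity demanded is 967 − 9·93 = 130.
Sellers supply 130 only when they receive ps with -518 + 6·ps = 130, i.e. ps = 108.
s = ps − pb = 108 − 93 = 15.

Required subsidy s = £15 per unit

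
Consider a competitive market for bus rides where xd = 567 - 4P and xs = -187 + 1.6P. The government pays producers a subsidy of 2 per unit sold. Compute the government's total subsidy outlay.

Pre-subsidy: 567 - 4P = -187 + 1.6P gives P* = 1885/14, x* = 199/7.
With the subsidy, sellers receive Ps = Pb + 2 for each unit, where Pb is the price buyers pay.
Supply in terms of Pb becomes xs = -187 + 1.6(Pb + 2) = -183.8 + 1.6Pb. Setting this equal to demand: 567 - 4Pb = -183.8 + 1.6Pb, so Pb = 1877/14.
Sellers receive Ps = 1877/14 + 2 = 1905/14; x' = 567 − 4·(1877/14) = 215/7.
Government outlay = subsidy × quantity = 2 × 215/7 = 430/7.

Government cost = 430/7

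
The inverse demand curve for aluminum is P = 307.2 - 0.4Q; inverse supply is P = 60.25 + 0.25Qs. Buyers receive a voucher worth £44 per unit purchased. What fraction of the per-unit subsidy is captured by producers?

Pre-subsidy: 307.2 - 0.4Q = 60.25 + 0.25Q gives Q* = 4939/13 and P* = 2018/13.
With the rebate, buyers effectively pay Pb = Ps − 44, where Ps is the price sellers receive.
On the curves, Pb = 307.2 - 0.4Q and Ps = 60.25 + 0.25Q; the wedge Ps − Pb = 44 gives 60.25 + 0.25Q − (307.2 - 0.4Q) = 44, so Q' = 5819/13.
Then Pb = 307.2 − 0.4·(5819/13) = 1666/13 and Ps = 60.25 + 0.25·(5819/13) = 2238/13.
Buyers' price falls by P* − Pb = 2018/13 − 1666/13 = 352/13; sellers' price rises by Ps − P* = 2238/13 − 2018/13 = 220/13.
So producers capture (220/13)/44 = 5/13 of each unit of subsidy.

Producer share = 5/13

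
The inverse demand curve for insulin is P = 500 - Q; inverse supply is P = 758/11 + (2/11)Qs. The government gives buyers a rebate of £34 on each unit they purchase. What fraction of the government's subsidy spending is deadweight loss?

Pre-subsidy: 500 - Q = 758/11 + (2/11)Q gives Q* = 4742/13 and P* = 1758/13.
With the rebate, buyers effectively pay Pb = Ps − 34, where Ps is the price sellers receive.
On the curves, Pb = 500 - Q and Ps = 758/11 + (2/11)Q; the wedge Ps − Pb = 34 gives 758/11 + (2/11)Q − (500 - Q) = 34, so Q' = 5116/13.
Then Pb = 500 − 1·(5116/13) = 1384/13 and Ps = 758/11 + (2/11)·(5116/13) = 1826/13.
ΔCS = ½(4742/13 + 5116/13)(1758/13 − 1384/13) = 1843446/169; ΔPS = ½(4742/13 + 5116/13)(1826/13 − 1758/13) = 335172/169.
Government spending = 34 × 5116/13 = 173944/13.
DWL = ½ × 34 × (5116/13 − 4742/13) = 6358/13; fraction = (6358/13) / (173944/13) = 187/5116.

DWL / government spending = 187/5116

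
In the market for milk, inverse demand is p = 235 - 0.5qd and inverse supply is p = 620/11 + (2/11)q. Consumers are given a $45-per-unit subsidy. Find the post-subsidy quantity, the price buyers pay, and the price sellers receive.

Pre-subsidy: 235 - 0.5q = 620/11 + (2/11)q gives q* = 262 and p* = 104.
With the rebate, buyers effectively pay pb = ps − 45, where ps is the price sellers receive.
On the curves, pb = 235 - 0.5q and ps = 620/11 + (2/11)q; the wedge ps − pb = 45 gives 620/11 + (2/11)q − (235 - 0.5q) = 45, so q' = 328.
Then pb = 235 − 0.5·328 = 71 and ps = 620/11 + (2/11)·328 = 116.

q' = 328; buyers pay $71; sellers receive $116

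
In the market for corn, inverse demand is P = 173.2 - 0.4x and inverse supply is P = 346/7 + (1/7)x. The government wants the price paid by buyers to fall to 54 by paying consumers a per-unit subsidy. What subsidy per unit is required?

Required subsidy s = 38 per unit

At a buyer price of 54, quantity demanded is 433 − 2.5·54 = 298.
Sellers supply 298 only when they receive Ps = 346/7 + (1/7)·298 = 92.
s = Ps − Pb = 92 − 54 = 38.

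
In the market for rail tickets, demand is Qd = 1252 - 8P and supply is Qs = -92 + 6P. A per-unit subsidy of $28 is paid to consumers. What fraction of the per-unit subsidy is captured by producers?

Producer share = 4/7

Pre-subsidy: 1252 - 8P = -92 + 6P gives P* = 96, Q* = 484.
With the rebate, buyers effectively pay Pb = Ps − 28, where Ps is the price sellers receive.
Demand in terms of Ps becomes Qd = 1252 − 8(Ps − 28) = 1476 - 8Ps. Setting this equal to supply: 1476 - 8Ps = -92 + 6Ps, so Ps = 112.
Buyers pay Pb = 112 − 28 = 84; Q' = -92 + 6·112 = 580.
Buyers' price falls by P* − Pb = 96 − 84 = 12; sellers' price rises by Ps − P* = 112 − 96 = 16.
So producers capture 16/28 = 4/7 of each unit of subsidy.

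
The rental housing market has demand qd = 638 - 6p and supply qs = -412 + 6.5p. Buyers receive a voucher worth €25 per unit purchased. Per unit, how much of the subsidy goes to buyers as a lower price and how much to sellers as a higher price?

Buyers gain €13 per unit; sellers gain €12 per unit

Pre-subsidy: 638 - 6p = -412 + 6.5p gives p* = 84, q* = 134.
With the rebate, buyers effectively pay pb = ps − 25, where ps is the price sellers receive.
Demand in terms of ps becomes qd = 638 − 6(ps − 25) = 788 - 6ps. Setting this equal to supply: 788 - 6ps = -412 + 6.5ps, so ps = 96.
Buyers pay pb = 96 − 25 = 71; q' = -412 + 6.5·96 = 212.
Buyers' price falls by p* − pb = 84 − 71 = 13; sellers' price rises by ps − p* = 96 − 84 = 12.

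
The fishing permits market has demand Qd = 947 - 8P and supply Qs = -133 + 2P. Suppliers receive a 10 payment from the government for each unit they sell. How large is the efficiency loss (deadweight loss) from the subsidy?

Pre-subsidy: 947 - 8P = -133 + 2P gives P* = 108, Q* = 83.
With the subsidy, sellers receive Ps = Pb + 10 for each unit, where Pb is the price buyers pay.
Supply in terms of Pb becomes Qs = -133 + 2(Pb + 10) = -113 + 2Pb. Setting this equal to demand: 947 - 8Pb = -113 + 2Pb, so Pb = 106.
Sellers receive Ps = 106 + 10 = 116; Q' = 947 − 8·106 = 99.
The subsidy expands output by 99 − 83 = 16 past the efficient level; on those units the gap between marginal cost and willingness to pay runs from 0 up to 10.
DWL = ½ × 10 × 16 = 80.

Deadweight loss = 80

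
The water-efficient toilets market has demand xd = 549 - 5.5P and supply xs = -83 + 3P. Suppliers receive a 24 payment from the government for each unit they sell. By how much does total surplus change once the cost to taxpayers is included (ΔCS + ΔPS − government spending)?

Net change in total surplus = -9504/17

Pre-subsidy: 549 - 5.5P = -83 + 3P gives P* = 1264/17, x* = 2381/17.
With the subsidy, sellers receive Ps = Pb + 24 for each unit, where Pb is the price buyers pay.
Supply in terms of Pb becomes xs = -83 + 3(Pb + 24) = -11 + 3Pb. Setting this equal to demand: 549 - 5.5Pb = -11 + 3Pb, so Pb = 1120/17.
Sellers receive Ps = 1120/17 + 24 = 1528/17; x' = 549 − 5.5·(1120/17) = 3173/17.
ΔCS = ½(2381/17 + 3173/17)(1264/17 − 1120/17) = 399888/289; ΔPS = ½(2381/17 + 3173/17)(1528/17 − 1264/17) = 733128/289.
Government spending = 24 × 3173/17 = 76152/17.
Net change = 399888/289 + 733128/289 − 76152/17 = -9504/17. The loss equals the DWL triangle ½·24·792/17.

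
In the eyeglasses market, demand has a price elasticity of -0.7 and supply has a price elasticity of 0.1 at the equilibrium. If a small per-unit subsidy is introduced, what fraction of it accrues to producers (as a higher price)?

For a small subsidy around the equilibrium, the benefit split depends on the relative slopes, which at a point are proportional to the elasticities.
Buyer share = εs/(εs + |εd|) = 0.1/(0.1 + 0.7) = 0.125; seller share = |εd|/(εs + |εd|) = 0.875.
So producers capture 0.875 of the subsidy.

Producer share = 0.875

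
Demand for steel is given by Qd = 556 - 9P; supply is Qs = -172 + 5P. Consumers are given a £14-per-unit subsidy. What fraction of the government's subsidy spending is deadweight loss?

Pre-subsidy: 556 - 9P = -172 + 5P gives P* = 52, Q* = 88.
With the rebate, buyers effectively pay Pb = Ps − 14, where Ps is the price sellers receive.
Demand in terms of Ps becomes Qd = 556 − 9(Ps − 14) = 682 - 9Ps. Setting this equal to supply: 682 - 9Ps = -172 + 5Ps, so Ps = 61.
Buyers pay Pb = 61 − 14 = 47; Q' = -172 + 5·61 = 133.
ΔCS = ½(88 + 133)(52 − 47) = 552.5; ΔPS = ½(88 + 133)(61 − 52) = 994.5.
Government spending = 14 × 133 = 1862.
DWL = ½ × 14 × (133 − 88) = 315; fraction = 315 / 1862 = 45/266.

DWL / government spending = 45/266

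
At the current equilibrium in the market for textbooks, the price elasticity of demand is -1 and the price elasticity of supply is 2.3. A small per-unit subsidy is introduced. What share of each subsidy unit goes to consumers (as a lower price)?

For a small subsidy around the equilibrium, the benefit split depends on the relative slopes, which at a point are proportional to the elasticities.
Buyer share = εs/(εs + |εd|) = 2.3/(2.3 + 1) = 23/33; seller share = |εd|/(εs + |εd|) = 10/33.

Consumer share = 23/33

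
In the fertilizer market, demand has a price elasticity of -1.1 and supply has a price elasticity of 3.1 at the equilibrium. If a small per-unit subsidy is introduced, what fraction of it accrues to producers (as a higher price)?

For a small subsidy around the equilibrium, the benefit split depends on the relative slopes, which at a point are proportional to the elasticities.
Buyer share = εs/(εs + |εd|) = 3.1/(3.1 + 1.1) = 31/42; seller share = |εd|/(εs + |εd|) = 11/42.
So producers capture 11/42 of the subsidy.

Producer share = 11/42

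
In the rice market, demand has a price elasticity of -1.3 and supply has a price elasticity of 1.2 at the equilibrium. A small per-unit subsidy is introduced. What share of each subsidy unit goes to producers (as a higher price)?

For a small subsidy around the equilibrium, the benefit split depends on the relative slopes, which at a point are proportional to the elasticities.
Buyer share = εs/(εs + |εd|) = 1.2/(1.2 + 1.3) = 0.48; seller share = |εd|/(εs + |εd|) = 0.52.
So producers capture 0.52 of the subsidy.

Producer share = 0.52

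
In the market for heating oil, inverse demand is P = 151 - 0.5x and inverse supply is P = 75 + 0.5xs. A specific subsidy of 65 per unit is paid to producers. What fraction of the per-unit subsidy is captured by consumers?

Pre-subsidy: 151 - 0.5x = 75 + 0.5x gives x* = 76 and P* = 113.
With the subsidy, sellers receive Ps = Pb + 65 for each unit, where Pb is the price buyers pay.
On the curves, Pb = 151 - 0.5x and Ps = 75 + 0.5x; the wedge Ps − Pb = 65 gives 75 + 0.5x − (151 - 0.5x) = 65, so x' = 141.
Then Pb = 151 − 0.5·141 = 80.5 and Ps = 75 + 0.5·141 = 145.5.
Buyers' price falls by P* − Pb = 113 − 80.5 = 32.5; sellers' price rises by Ps − P* = 145.5 − 113 = 32.5.
So consumers capture 32.5/65 = 0.5 of each unit of subsidy.

Consumer share = 0.5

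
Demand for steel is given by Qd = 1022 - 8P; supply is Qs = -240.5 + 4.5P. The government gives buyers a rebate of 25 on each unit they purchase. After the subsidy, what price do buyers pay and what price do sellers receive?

Buyers pay 92; sellers receive 117

Pre-subsidy: 1022 - 8P = -240.5 + 4.5P gives P* = 101, Q* = 214.
With the rebate, buyers effectively pay Pb = Ps − 25, where Ps is the price sellers receive.
Demand in terms of Ps becomes Qd = 1022 − 8(Ps − 25) = 1222 - 8Ps. Setting this equal to supply: 1222 - 8Ps = -240.5 + 4.5Ps, so Ps = 117.
Buyers pay Pb = 117 − 25 = 92; Q' = -240.5 + 4.5·117 = 286.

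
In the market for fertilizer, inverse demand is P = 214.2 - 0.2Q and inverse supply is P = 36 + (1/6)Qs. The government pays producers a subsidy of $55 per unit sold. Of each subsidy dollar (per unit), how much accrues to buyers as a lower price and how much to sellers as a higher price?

Buyers gain $30 per unit; sellers gain $25 per unit

Pre-subsidy: 214.2 - 0.2Q = 36 + (1/6)Q gives Q* = 486 and P* = 117.
With the subsidy, sellers receive Ps = Pb + 55 for each unit, where Pb is the price buyers pay.
On the curves, Pb = 214.2 - 0.2Q and Ps = 36 + (1/6)Q; the wedge Ps − Pb = 55 gives 36 + (1/6)Q − (214.2 - 0.2Q) = 55, so Q' = 636.
Then Pb = 214.2 − 0.2·636 = 87 and Ps = 36 + (1/6)·636 = 142.
Buyers' price falls by P* − Pb = 117 − 87 = 30; sellers' price rises by Ps − P* = 142 − 117 = 25.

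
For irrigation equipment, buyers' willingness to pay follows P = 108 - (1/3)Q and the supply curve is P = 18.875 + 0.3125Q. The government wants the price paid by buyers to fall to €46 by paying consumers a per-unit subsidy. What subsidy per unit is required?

Required subsidy s = €31 per unit

At a buyer price of 46, quantity demanded is 324 − 3·46 = 186.
Sellers supply 186 only when they receive Ps = 18.875 + 0.3125·186 = 77.
s = Ps − Pb = 77 − 46 = 31.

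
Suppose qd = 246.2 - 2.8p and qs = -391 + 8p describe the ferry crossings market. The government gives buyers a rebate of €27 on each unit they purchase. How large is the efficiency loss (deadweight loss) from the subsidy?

Pre-subsidy: 246.2 - 2.8p = -391 + 8p gives p* = 59, q* = 81.
With the rebate, buyers effectively pay pb = ps − 27, where ps is the price sellers receive.
Demand in terms of ps becomes qd = 246.2 − 2.8(ps − 27) = 321.8 - 2.8ps. Setting this equal to supply: 321.8 - 2.8ps = -391 + 8ps, so ps = 66.
Buyers pay pb = 66 − 27 = 39; q' = -391 + 8·66 = 137.
The subsidy expands output by 137 − 81 = 56 past the efficient level; on those units the gap between marginal cost and willingness to pay runs from 0 up to 27.
DWL = ½ × 27 × 56 = 756.

Deadweight loss = €756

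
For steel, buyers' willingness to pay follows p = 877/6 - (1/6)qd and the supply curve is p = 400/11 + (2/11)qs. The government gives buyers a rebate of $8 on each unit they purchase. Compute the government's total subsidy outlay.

Pre-subsidy: 877/6 - (1/6)q = 400/11 + (2/11)q gives q* = 7247/23 and p* = 2154/23.
With the rebate, buyers effectively pay pb = ps − 8, where ps is the price sellers receive.
On the curves, pb = 877/6 - (1/6)q and ps = 400/11 + (2/11)q; the wedge ps − pb = 8 gives 400/11 + (2/11)q − (877/6 - (1/6)q) = 8, so q' = 7775/23.
Then pb = 877/6 − (1/6)·(7775/23) = 2066/23 and ps = 400/11 + (2/11)·(7775/23) = 2250/23.
Government outlay = subsidy × quantity = 8 × 7775/23 = 62200/23.

Government cost = 62200/23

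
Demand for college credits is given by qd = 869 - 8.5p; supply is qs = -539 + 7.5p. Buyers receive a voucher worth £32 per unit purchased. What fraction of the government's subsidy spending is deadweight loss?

DWL / government spending = 255/994

Pre-subsidy: 869 - 8.5p = -539 + 7.5p gives p* = 88, q* = 121.
With the rebate, buyers effectively pay pb = ps − 32, where ps is the price sellers receive.
Demand in terms of ps becomes qd = 869 − 8.5(ps − 32) = 1141 - 8.5ps. Setting this equal to supply: 1141 - 8.5ps = -539 + 7.5ps, so ps = 105.
Buyers pay pb = 105 − 32 = 73; q' = -539 + 7.5·105 = 248.5.
ΔCS = ½(121 + 248.5)(88 − 73) = 2771.25; ΔPS = ½(121 + 248.5)(105 − 88) = 3140.75.
Government spending = 32 × 248.5 = 7952.
DWL = ½ × 32 × (248.5 − 121) = 2040; fraction = 2040 / 7952 = 255/994.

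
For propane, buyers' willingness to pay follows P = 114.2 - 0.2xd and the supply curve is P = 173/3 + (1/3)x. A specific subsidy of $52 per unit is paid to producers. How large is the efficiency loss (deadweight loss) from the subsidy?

Pre-subsidy: 114.2 - 0.2x = 173/3 + (1/3)x gives x* = 106 and P* = 93.
With the subsidy, sellers receive Ps = Pb + 52 for each unit, where Pb is the price buyers pay.
On the curves, Pb = 114.2 - 0.2x and Ps = 173/3 + (1/3)x; the wedge Ps − Pb = 52 gives 173/3 + (1/3)x − (114.2 - 0.2x) = 52, so x' = 203.5.
Then Pb = 114.2 − 0.2·203.5 = 73.5 and Ps = 173/3 + (1/3)·203.5 = 125.5.
The subsidy expands output by 203.5 − 106 = 97.5 past the efficient level; on those units the gap between marginal cost and willingness to pay runs from 0 up to 52.
DWL = ½ × 52 × 97.5 = 2535.

Deadweight loss = $2535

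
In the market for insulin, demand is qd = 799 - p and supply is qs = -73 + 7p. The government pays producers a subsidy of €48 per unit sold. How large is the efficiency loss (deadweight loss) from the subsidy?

Pre-subsidy: 799 - p = -73 + 7p gives p* = 109, q* = 690.
With the subsidy, sellers receive ps = pb + 48 for each unit, where pb is the price buyers pay.
Supply in terms of pb becomes qs = -73 + 7(pb + 48) = 263 + 7pb. Setting this equal to demand: 799 - pb = 263 + 7pb, so pb = 67.
Sellers receive ps = 67 + 48 = 115; q' = 799 − 1·67 = 732.
The subsidy expands output by 732 − 690 = 42 past the efficient level; on those units the gap between marginal cost and willingness to pay runs from 0 up to 48.
DWL = ½ × 48 × 42 = 1008.

Deadweight loss = €1008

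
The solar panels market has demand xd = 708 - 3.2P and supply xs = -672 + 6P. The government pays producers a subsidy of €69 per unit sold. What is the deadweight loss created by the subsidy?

Deadweight loss = €4968

Pre-subsidy: 708 - 3.2P = -672 + 6P gives P* = 150, x* = 228.
With the subsidy, sellers receive Ps = Pb + 69 for each unit, where Pb is the price buyers pay.
Supply in terms of Pb becomes xs = -672 + 6(Pb + 69) = -258 + 6Pb. Setting this equal to demand: 708 - 3.2Pb = -258 + 6Pb, so Pb = 105.
Sellers receive Ps = 105 + 69 = 174; x' = 708 − 3.2·105 = 372.
The subsidy expands output by 372 − 228 = 144 past the efficient level; on those units the gap between marginal cost and willingness to pay runs from 0 up to 69.
DWL = ½ × 69 × 144 = 4968.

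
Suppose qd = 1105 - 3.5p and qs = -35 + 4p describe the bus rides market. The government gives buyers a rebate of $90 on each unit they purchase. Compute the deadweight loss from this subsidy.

Deadweight loss = $7560

Pre-subsidy: 1105 - 3.5p = -35 + 4p gives p* = 152, q* = 573.
With the rebate, buyers effectively pay pb = ps − 90, where ps is the price sellers receive.
Demand in terms of ps becomes qd = 1105 − 3.5(ps − 90) = 1420 - 3.5ps. Setting this equal to supply: 1420 - 3.5ps = -35 + 4ps, so ps = 194.
Buyers pay pb = 194 − 90 = 104; q' = -35 + 4·194 = 741.
The subsidy expands output by 741 − 573 = 168 past the efficient level; on those units the gap between marginal cost and willingness to pay runs from 0 up to 90.
DWL = ½ × 90 × 168 = 7560.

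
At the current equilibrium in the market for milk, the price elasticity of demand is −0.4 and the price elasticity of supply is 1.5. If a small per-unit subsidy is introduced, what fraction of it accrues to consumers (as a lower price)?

For a small subsidy around the equilibrium, the benefit split depends on the relative slopes, which at a point are proportional to the elasticities.
Buyer share = εs/(εs + |εd|) = 1.5/(1.5 + 0.4) = 15/19; seller share = |εd|/(εs + |εd|) = 4/19.

Consumer share = 15/19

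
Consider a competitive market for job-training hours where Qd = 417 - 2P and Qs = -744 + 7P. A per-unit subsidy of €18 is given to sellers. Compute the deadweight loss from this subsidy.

Deadweight loss = €252

Pre-subsidy: 417 - 2P = -744 + 7P gives P* = 129, Q* = 159.
With the subsidy, sellers receive Ps = Pb + 18 for each unit, where Pb is the price buyers pay.
Supply in terms of Pb becomes Qs = -744 + 7(Pb + 18) = -618 + 7Pb. Setting this equal to demand: 417 - 2Pb = -618 + 7Pb, so Pb = 115.
Sellers receive Ps = 115 + 18 = 133; Q' = 417 − 2·115 = 187.
The subsidy expands output by 187 − 159 = 28 past the efficient level; on those units the gap between marginal cost and willingness to pay runs from 0 up to 18.
DWL = ½ × 18 × 28 = 252.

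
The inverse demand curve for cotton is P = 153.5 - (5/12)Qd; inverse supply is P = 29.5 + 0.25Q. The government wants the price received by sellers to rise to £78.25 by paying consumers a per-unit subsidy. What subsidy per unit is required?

At a seller price of 78.25, quantity supplied is -118 + 4·78.25 = 195.
Buyers absorb 195 only when they pay Pb = 153.5 − (5/12)·195 = 72.25.
s = Ps − Pb = 78.25 − 72.25 = 6.

Required subsidy s = £6 per unit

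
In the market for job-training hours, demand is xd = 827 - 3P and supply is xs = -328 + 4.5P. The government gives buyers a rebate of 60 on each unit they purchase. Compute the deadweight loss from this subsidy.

Pre-subsidy: 827 - 3P = -328 + 4.5P gives P* = 154, x* = 365.
With the rebate, buyers effectively pay Pb = Ps − 60, where Ps is the price sellers receive.
Demand in terms of Ps becomes xd = 827 − 3(Ps − 60) = 1007 - 3Ps. Setting this equal to supply: 1007 - 3Ps = -328 + 4.5Ps, so Ps = 178.
Buyers pay Pb = 178 − 60 = 118; x' = -328 + 4.5·178 = 473.
The subsidy expands output by 473 − 365 = 108 past the efficient level; on those units the gap between marginal cost and willingness to pay runs from 0 up to 60.
DWL = ½ × 60 × 108 = 3240.

Deadweight loss = 3240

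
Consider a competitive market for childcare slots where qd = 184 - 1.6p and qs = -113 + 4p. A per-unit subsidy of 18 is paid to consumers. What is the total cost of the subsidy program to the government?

Pre-subsidy: 184 - 1.6p = -113 + 4p gives p* = 1485/28, q* = 694/7.
With the rebate, buyers effectively pay pb = ps − 18, where ps is the price sellers receive.
Demand in terms of ps becomes qd = 184 − 1.6(ps − 18) = 212.8 - 1.6ps. Setting this equal to supply: 212.8 - 1.6ps = -113 + 4ps, so ps = 1629/28.
Buyers pay pb = 1629/28 − 18 = 1125/28; q' = -113 + 4·(1629/28) = 838/7.
Government outlay = subsidy × quantity = 18 × 838/7 = 15084/7.

Government cost = 15084/7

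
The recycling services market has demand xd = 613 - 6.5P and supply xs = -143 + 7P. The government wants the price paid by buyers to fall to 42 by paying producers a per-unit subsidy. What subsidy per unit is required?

Required subsidy s = 27 per unit

At a buyer price of 42, quantity demanded is 613 − 6.5·42 = 340.
Sellers supply 340 only when they receive Ps with -143 + 7·Ps = 340, i.e. Ps = 69.
s = Ps − Pb = 69 − 42 = 27.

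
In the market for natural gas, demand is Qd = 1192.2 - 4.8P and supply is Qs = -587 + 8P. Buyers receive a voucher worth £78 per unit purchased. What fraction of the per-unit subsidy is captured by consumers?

Consumer share = 0.625

Pre-subsidy: 1192.2 - 4.8P = -587 + 8P gives P* = 139, Q* = 525.
With the rebate, buyers effectively pay Pb = Ps − 78, where Ps is the price sellers receive.
Demand in terms of Ps becomes Qd = 1192.2 − 4.8(Ps − 78) = 1566.6 - 4.8Ps. Setting this equal to supply: 1566.6 - 4.8Ps = -587 + 8Ps, so Ps = 168.25.
Buyers pay Pb = 168.25 − 78 = 90.25; Q' = -587 + 8·168.25 = 759.
Buyers' price falls by P* − Pb = 139 − 90.25 = 48.75; sellers' price rises by Ps − P* = 168.25 − 139 = 29.25.
So consumers capture 48.75/78 = 0.625 of each unit of subsidy.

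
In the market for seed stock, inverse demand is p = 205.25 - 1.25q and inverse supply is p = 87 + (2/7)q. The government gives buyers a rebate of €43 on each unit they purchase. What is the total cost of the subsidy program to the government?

Pre-subsidy: 205.25 - 1.25q = 87 + (2/7)q gives q* = 77 and p* = 109.
With the rebate, buyers effectively pay pb = ps − 43, where ps is the price sellers receive.
On the curves, pb = 205.25 - 1.25q and ps = 87 + (2/7)q; the wedge ps − pb = 43 gives 87 + (2/7)q − (205.25 - 1.25q) = 43, so q' = 105.
Then pb = 205.25 − 1.25·105 = 74 and ps = 87 + (2/7)·105 = 117.
Government outlay = subsidy × quantity = 43 × 105 = 4515.

Government cost = €4515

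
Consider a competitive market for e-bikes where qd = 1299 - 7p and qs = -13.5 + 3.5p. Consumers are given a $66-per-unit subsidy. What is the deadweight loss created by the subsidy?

Deadweight loss = $5082

Pre-subsidy: 1299 - 7p = -13.5 + 3.5p gives p* = 125, q* = 424.
With the rebate, buyers effectively pay pb = ps − 66, where ps is the price sellers receive.
Demand in terms of ps becomes qd = 1299 − 7(ps − 66) = 1761 - 7ps. Setting this equal to supply: 1761 - 7ps = -13.5 + 3.5ps, so ps = 169.
Buyers pay pb = 169 − 66 = 103; q' = -13.5 + 3.5·169 = 578.
The subsidy expands output by 578 − 424 = 154 past the efficient level; on those units the gap between marginal cost and willingness to pay runs from 0 up to 66.
DWL = ½ × 66 × 154 = 5082.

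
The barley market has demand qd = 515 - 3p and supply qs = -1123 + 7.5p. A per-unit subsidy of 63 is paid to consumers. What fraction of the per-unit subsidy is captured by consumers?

Consumer share = 5/7

Pre-subsidy: 515 - 3p = -1123 + 7.5p gives p* = 156, q* = 47.
With the rebate, buyers effectively pay pb = ps − 63, where ps is the price sellers receive.
Demand in terms of ps becomes qd = 515 − 3(ps − 63) = 704 - 3ps. Setting this equal to supply: 704 - 3ps = -1123 + 7.5ps, so ps = 174.
Buyers pay pb = 174 − 63 = 111; q' = -1123 + 7.5·174 = 182.
Buyers' price falls by p* − pb = 156 − 111 = 45; sellers' price rises by ps − p* = 174 − 156 = 18.
So consumers capture 45/63 = 5/7 of each unit of subsidy.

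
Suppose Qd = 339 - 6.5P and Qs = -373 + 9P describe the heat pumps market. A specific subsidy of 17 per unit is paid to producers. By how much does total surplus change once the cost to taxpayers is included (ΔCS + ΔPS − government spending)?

Net change in total surplus = -33813/62

Pre-subsidy: 339 - 6.5P = -373 + 9P gives P* = 1424/31, Q* = 1253/31.
With the subsidy, sellers receive Ps = Pb + 17 for each unit, where Pb is the price buyers pay.
Supply in terms of Pb becomes Qs = -373 + 9(Pb + 17) = -220 + 9Pb. Setting this equal to demand: 339 - 6.5Pb = -220 + 9Pb, so Pb = 1118/31.
Sellers receive Ps = 1118/31 + 17 = 1645/31; Q' = 339 − 6.5·(1118/31) = 3242/31.
ΔCS = ½(1253/31 + 3242/31)(1424/31 − 1118/31) = 22185/31; ΔPS = ½(1253/31 + 3242/31)(1645/31 − 1424/31) = 32045/62.
Government spending = 17 × 3242/31 = 55114/31.
Net change = 22185/31 + 32045/62 − 55114/31 = -33813/62. The loss equals the DWL triangle ½·17·1989/31.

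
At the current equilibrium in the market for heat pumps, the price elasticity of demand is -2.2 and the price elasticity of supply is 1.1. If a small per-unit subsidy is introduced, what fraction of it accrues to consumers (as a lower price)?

Consumer share = 1/3

For a small subsidy around the equilibrium, the benefit split depends on the relative slopes, which at a point are proportional to the elasticities.
Buyer share = εs/(εs + |εd|) = 1.1/(1.1 + 2.2) = 1/3; seller share = |εd|/(εs + |εd|) = 2/3.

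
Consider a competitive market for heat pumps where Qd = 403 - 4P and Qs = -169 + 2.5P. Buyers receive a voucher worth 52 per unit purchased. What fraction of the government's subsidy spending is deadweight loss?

Pre-subsidy: 403 - 4P = -169 + 2.5P gives P* = 88, Q* = 51.
With the rebate, buyers effectively pay Pb = Ps − 52, where Ps is the price sellers receive.
Demand in terms of Ps becomes Qd = 403 − 4(Ps − 52) = 611 - 4Ps. Setting this equal to supply: 611 - 4Ps = -169 + 2.5Ps, so Ps = 120.
Buyers pay Pb = 120 − 52 = 68; Q' = -169 + 2.5·120 = 131.
ΔCS = ½(51 + 131)(88 − 68) = 1820; ΔPS = ½(51 + 131)(120 − 88) = 2912.
Government spending = 52 × 131 = 6812.
DWL = ½ × 52 × (131 − 51) = 2080; fraction = 2080 / 6812 = 40/131.

DWL / government spending = 40/131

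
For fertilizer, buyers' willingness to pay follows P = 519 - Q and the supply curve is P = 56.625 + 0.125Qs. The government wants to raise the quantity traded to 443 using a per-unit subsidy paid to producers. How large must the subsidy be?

At Q = 443, from the demand curve buyers pay Pb = 519 − 1·443 = 76; from the supply curve sellers need Ps = 56.625 + 0.125·443 = 112.
The subsidy must fill the gap: s = Ps − Pb = 112 − 76 = 36.

Required subsidy s = 36 per unit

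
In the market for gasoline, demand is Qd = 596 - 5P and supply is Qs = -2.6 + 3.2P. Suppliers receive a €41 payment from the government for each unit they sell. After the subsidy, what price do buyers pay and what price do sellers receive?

Buyers pay €57; sellers receive €98

Pre-subsidy: 596 - 5P = -2.6 + 3.2P gives P* = 73, Q* = 231.
With the subsidy, sellers receive Ps = Pb + 41 for each unit, where Pb is the price buyers pay.
Supply in terms of Pb becomes Qs = -2.6 + 3.2(Pb + 41) = 128.6 + 3.2Pb. Setting this equal to demand: 596 - 5Pb = 128.6 + 3.2Pb, so Pb = 57.
Sellers receive Ps = 57 + 41 = 98; Q' = 596 − 5·57 = 311.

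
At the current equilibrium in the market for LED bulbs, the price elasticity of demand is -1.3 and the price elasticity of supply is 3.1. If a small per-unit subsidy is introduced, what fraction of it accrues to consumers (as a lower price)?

Consumer share = 31/44

For a small subsidy around the equilibrium, the benefit split depends on the relative slopes, which at a point are proportional to the elasticities.
Buyer share = εs/(εs + |εd|) = 3.1/(3.1 + 1.3) = 31/44; seller share = |εd|/(εs + |εd|) = 13/44.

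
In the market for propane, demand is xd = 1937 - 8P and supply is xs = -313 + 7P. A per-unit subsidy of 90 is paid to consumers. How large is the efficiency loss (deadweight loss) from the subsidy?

Deadweight loss = 15120

Pre-subsidy: 1937 - 8P = -313 + 7P gives P* = 150, x* = 737.
With the rebate, buyers effectively pay Pb = Ps − 90, where Ps is the price sellers receive.
Demand in terms of Ps becomes xd = 1937 − 8(Ps − 90) = 2657 - 8Ps. Setting this equal to supply: 2657 - 8Ps = -313 + 7Ps, so Ps = 198.
Buyers pay Pb = 198 − 90 = 108; x' = -313 + 7·198 = 1073.
The subsidy expands output by 1073 − 737 = 336 past the efficient level; on those units the gap between marginal cost and willingness to pay runs from 0 up to 90.
DWL = ½ × 90 × 336 = 15120.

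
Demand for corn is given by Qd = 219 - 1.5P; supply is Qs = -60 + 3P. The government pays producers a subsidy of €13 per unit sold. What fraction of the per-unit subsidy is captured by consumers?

Pre-subsidy: 219 - 1.5P = -60 + 3P gives P* = 62, Q* = 126.
With the subsidy, sellers receive Ps = Pb + 13 for each unit, where Pb is the price buyers pay.
Supply in terms of Pb becomes Qs = -60 + 3(Pb + 13) = -21 + 3Pb. Setting this equal to demand: 219 - 1.5Pb = -21 + 3Pb, so Pb = 160/3.
Sellers receive Ps = 160/3 + 13 = 199/3; Q' = 219 − 1.5·(160/3) = 139.
Buyers' price falls by P* − Pb = 62 − 160/3 = 26/3; sellers' price rises by Ps − P* = 199/3 − 62 = 13/3.
So consumers capture (26/3)/13 = 2/3 of each unit of subsidy.

Consumer share = 2/3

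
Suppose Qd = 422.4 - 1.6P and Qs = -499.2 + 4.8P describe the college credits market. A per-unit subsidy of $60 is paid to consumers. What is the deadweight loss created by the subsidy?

Pre-subsidy: 422.4 - 1.6P = -499.2 + 4.8P gives P* = 144, Q* = 192.
With the rebate, buyers effectively pay Pb = Ps − 60, where Ps is the price sellers receive.
Demand in terms of Ps becomes Qd = 422.4 − 1.6(Ps − 60) = 518.4 - 1.6Ps. Setting this equal to supply: 518.4 - 1.6Ps = -499.2 + 4.8Ps, so Ps = 159.
Buyers pay Pb = 159 − 60 = 99; Q' = -499.2 + 4.8·159 = 264.
The subsidy expands output by 264 − 192 = 72 past the efficient level; on those units the gap between marginal cost and willingness to pay runs from 0 up to 60.
DWL = ½ × 60 × 72 = 2160.

Deadweight loss = $2160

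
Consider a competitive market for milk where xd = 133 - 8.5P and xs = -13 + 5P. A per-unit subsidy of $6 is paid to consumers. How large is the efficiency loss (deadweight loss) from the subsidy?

Pre-subsidy: 133 - 8.5P = -13 + 5P gives P* = 292/27, x* = 1109/27.
With the rebate, buyers effectively pay Pb = Ps − 6, where Ps is the price sellers receive.
Demand in terms of Ps becomes xd = 133 − 8.5(Ps − 6) = 184 - 8.5Ps. Setting this equal to supply: 184 - 8.5Ps = -13 + 5Ps, so Ps = 394/27.
Buyers pay Pb = 394/27 − 6 = 232/27; x' = -13 + 5·(394/27) = 1619/27.
The subsidy expands output by 1619/27 − 1109/27 = 170/9 past the efficient level; on those units the gap between marginal cost and willingness to pay runs from 0 up to 6.
DWL = ½ × 6 × 170/9 = 170/3.

Deadweight loss = 170/3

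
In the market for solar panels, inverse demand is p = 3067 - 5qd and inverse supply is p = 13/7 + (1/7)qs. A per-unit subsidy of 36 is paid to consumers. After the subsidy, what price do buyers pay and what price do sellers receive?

Pre-subsidy: 3067 - 5q = 13/7 + (1/7)q gives q* = 596 and p* = 87.
With the rebate, buyers effectively pay pb = ps − 36, where ps is the price sellers receive.
On the curves, pb = 3067 - 5q and ps = 13/7 + (1/7)q; the wedge ps − pb = 36 gives 13/7 + (1/7)q − (3067 - 5q) = 36, so q' = 603.
Then pb = 3067 − 5·603 = 52 and ps = 13/7 + (1/7)·603 = 88.

Buyers pay 52; sellers receive 88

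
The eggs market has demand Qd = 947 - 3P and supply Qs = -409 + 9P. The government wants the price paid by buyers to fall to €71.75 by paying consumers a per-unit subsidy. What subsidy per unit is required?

At a buyer price of 71.75, quantity demanded is 947 − 3·71.75 = 731.75.
Sellers supply 731.75 only when they receive Ps with -409 + 9·Ps = 731.75, i.e. Ps = 126.75.
s = Ps − Pb = 126.75 − 71.75 = 55.

Required subsidy s = €55 per unit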